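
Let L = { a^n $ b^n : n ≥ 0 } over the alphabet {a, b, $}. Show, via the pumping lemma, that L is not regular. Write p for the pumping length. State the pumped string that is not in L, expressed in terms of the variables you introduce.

a^{p+k} $ b^p

Assume L is regular. Let p be the pumping length given by the pumping lemma.
Take w = a^p $ b^p ∈ L with |w| = 2p+1 ≥ p.
The pumping lemma gives a decomposition w = xyz where |xy| ≤ p and |y| ≥ 1.
Since the first p symbols of w are all a's and |xy| ≤ p, y lies entirely in the leading a-block: y = a^k for some k with 1 ≤ k ≤ p.
Pump with i = 2: xy^2z = a^{p+k} $ b^p, which would require p+k = p. But k ≥ 1, so xy^2z ∉ L.
Contradiction. Therefore L is not regular.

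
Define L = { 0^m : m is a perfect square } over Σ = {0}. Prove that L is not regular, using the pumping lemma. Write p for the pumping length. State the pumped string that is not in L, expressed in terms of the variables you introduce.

Assume L is regular. Let p be the pumping length given by the pumping lemma.
Take w = 0^{p²} ∈ L with |w| = p² ≥ p.
The pumping lemma gives a decomposition w = xyz where |xy| ≤ p and |y| ≥ 1.
Then y = 0^k for some k with 1 ≤ k ≤ p.
Pump with i = 2: xy^2z = 0^{p²+k}. Since 1 ≤ k ≤ p, p² < p²+k ≤ p²+p < (p+1)², so p²+k lies strictly between consecutive squares and is not a perfect square. So xy^2z ∉ L.
This is a contradiction; hence L is not regular.

0^{p²+k}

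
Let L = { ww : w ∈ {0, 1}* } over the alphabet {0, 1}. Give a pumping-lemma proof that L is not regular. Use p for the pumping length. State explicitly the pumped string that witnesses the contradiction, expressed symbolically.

Toward a contradiction, assume L is regular with pumping length p.
Take w = 0^p 1^p 0^p 1^p = uu where u = 0^p1^p; then w ∈ L and |w| = 4p ≥ p.
The pumping lemma gives a decomposition w = xyz where |xy| ≤ p and |y| > 0.
Because |xy| ≤ p and w begins with p copies of 0, we have y = 0^k with 1 ≤ k ≤ p.
Pump with i = 2: xy^2z = 0^{p+k} 1^p 0^p 1^p, of length 4p+k. Suppose this equals vv. The string starts with 0 and ends with 1, so v does too; thus the boundary between the two copies of v is a 1→0 transition. There is exactly one such transition, at position 2p+k, so |v| = 2p+k and |vv| = 4p+2k ≠ 4p+k since k ≥ 1. So xy^2z ∉ L.
Contradiction. Therefore L is not regular.

0^{p+k} 1^p 0^p 1^p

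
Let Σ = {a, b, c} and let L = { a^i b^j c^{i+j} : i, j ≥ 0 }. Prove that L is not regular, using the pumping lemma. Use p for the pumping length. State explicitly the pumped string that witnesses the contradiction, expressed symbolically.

a^{p+k} b^p c^{2p}

Suppose for contradiction that L is regular, and let p be the pumping length.
Take w = a^p b^p c^{2p} ∈ L (with i=j=p, i+j=2p), |w| = 4p ≥ p.
The pumping lemma gives a decomposition w = xyz where |xy| ≤ p and |y| > 0.
Since the first p symbols of w are all a's and |xy| ≤ p, y lies entirely in the leading a-block: y = a^k for some k with 1 ≤ k ≤ p.
Consider xy^2z = a^{p+k} b^p c^{2p}. Now the a- and b-counts sum to 2p+k, but the c-count is 2p ≠ 2p+k. So xy^2z ∉ L.
This is a contradiction; hence L is not regular.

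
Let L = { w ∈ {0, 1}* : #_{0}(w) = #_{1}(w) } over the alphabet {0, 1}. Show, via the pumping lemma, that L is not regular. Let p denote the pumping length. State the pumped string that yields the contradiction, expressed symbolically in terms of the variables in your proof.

Assume L is regular. Let p be the pumping length given by the pumping lemma.
Choose w = 0^p 1^p ∈ L with |w| = 2p ≥ p.
By the pumping lemma, w = xyz with |xy| ≤ p and |y| > 0.
Because |xy| ≤ p and w begins with p copies of 0, we have y = 0^k with 1 ≤ k ≤ p.
Pump with i = 2: xy^2z = 0^{p+k} 1^p has p+k occurrences of 0 but only p of 1. Since k ≥ 1 the counts differ, so xy^2z ∉ L.
Contradiction. Therefore L is not regular.

0^{p+k} 1^p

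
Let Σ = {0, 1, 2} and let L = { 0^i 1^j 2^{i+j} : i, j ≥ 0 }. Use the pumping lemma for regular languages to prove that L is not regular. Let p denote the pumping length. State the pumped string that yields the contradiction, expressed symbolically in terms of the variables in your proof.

Suppose for contradiction that L is regular, and let p be the pumping length.
Take w = 0^p 1^p 2^{2p} ∈ L (with i=j=p, i+j=2p), |w| = 4p ≥ p.
The pumping lemma gives a decomposition w = xyz where |xy| ≤ p and |y| > 0.
Because |xy| ≤ p and w begins with p copies of 0, we have y = 0^k with 1 ≤ k ≤ p.
Consider xy^2z = 0^{p+k} 1^p 2^{2p}. Now the 0- and 1-counts sum to 2p+k, but the 2-count is 2p ≠ 2p+k. So xy^2z ∉ L.
This is a contradiction; hence L is not regular.

0^{p+k} 1^p 2^{2p}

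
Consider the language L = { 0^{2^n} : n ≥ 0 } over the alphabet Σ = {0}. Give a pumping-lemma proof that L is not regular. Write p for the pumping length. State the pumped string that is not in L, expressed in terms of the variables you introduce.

0^{2^p+k}

Assume L is regular; let p be its pumping constant.
Take w = 0^{2^p} ∈ L with |w| = 2^p ≥ p.
By the pumping lemma, w = xyz with |xy| ≤ p and |y| ≥ 1.
Then y = 0^k for some k with 1 ≤ k ≤ p.
Pump with i = 2: xy^2z = 0^{2^p+k}. Since 1 ≤ k ≤ p < 2^p, we have 2^p < 2^p+k < 2^{p+1}, so 2^p+k is not a power of 2. So xy^2z ∉ L.
This contradicts the pumping lemma, so L is not regular.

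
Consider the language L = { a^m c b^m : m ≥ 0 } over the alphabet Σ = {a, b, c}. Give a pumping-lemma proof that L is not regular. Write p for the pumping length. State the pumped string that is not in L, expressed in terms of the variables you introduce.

Assume L is regular. Let p be the pumping length given by the pumping lemma.
Take w = a^p c b^p ∈ L with |w| = 2p+1 ≥ p.
The pumping lemma gives a decomposition w = xyz where |xy| ≤ p and |y| > 0.
The first p characters of w are a's, so xy (and hence y) consists only of a's. Write y = a^k, 1 ≤ k ≤ p.
Pump with i = 2: xy^2z = a^{p+k} c b^p, which would require p+k = p. But k ≥ 1, so xy^2z ∉ L.
Contradiction. Therefore L is not regular.

a^{p+k} c b^p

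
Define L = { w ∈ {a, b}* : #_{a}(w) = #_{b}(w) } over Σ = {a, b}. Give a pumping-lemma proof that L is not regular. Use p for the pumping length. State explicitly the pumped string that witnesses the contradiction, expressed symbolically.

Assume L is regular. Let p be the pumping length given by the pumping lemma.
Choose w = a^p b^p ∈ L with |w| = 2p ≥ p.
The pumping lemma gives a decomposition w = xyz where |xy| ≤ p and |y| > 0.
Because |xy| ≤ p and w begins with p copies of a, we have y = a^k with 1 ≤ k ≤ p.
Pump with i = 2: xy^2z = a^{p+k} b^p has p+k occurrences of a but only p of b. Since k ≥ 1 the counts differ, so xy^2z ∉ L.
This is a contradiction; hence L is not regular.

a^{p+k} b^p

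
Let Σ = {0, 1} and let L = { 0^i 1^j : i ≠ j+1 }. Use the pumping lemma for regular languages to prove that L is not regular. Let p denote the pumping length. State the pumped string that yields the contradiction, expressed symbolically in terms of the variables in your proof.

Toward a contradiction, assume L is regular with pumping length p.
Choose w = 0^p 1^{p+p!-1}. Since p ≠ (p+p!-1)+1 = p+p!, w ∈ L; and |w| ≥ p.
By the pumping lemma, w = xyz with |xy| ≤ p and y is nonempty.
Because |xy| ≤ p and w begins with p copies of 0, we have y = 0^k with 1 ≤ k ≤ p.
Since 1 ≤ k ≤ p, k divides p!; set t = 1 + p!/k. Then xy^t z has p + (p!/k)·k = p + p! copies of 0. Now the 0-count is p+p! and (1-count)+1 = (p+p!-1)+1 = p+p!, so i ≠ j+1 fails. So xy^t z = 0^{p+p!} 1^{p+p!-1} ∉ L.
Contradiction. Therefore L is not regular.

0^{p+p!} 1^{p+p!-1}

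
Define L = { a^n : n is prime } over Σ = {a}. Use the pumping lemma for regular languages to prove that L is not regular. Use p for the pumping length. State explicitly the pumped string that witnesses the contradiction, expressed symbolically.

Assume L is regular; let p be its pumping constant.
Let q be a prime with q ≥ p+2 (infinitely many primes exist), and take w = a^q ∈ L with |w| = q ≥ p.
By the pumping lemma, w = xyz with |xy| ≤ p and |y| ≥ 1.
Then y = a^k for some k with 1 ≤ k ≤ p.
Since 1 ≤ k ≤ p, |xz| = q-k. Pump with i = q+1: |xy^{q+1}z| = (q-k)+(q+1)k = q+qk = q(1+k), which is composite (both factors ≥ 2). So xy^{q+1}z = a^{q(1+k)} ∉ L.
This is a contradiction; hence L is not regular.

a^{q(1+k)}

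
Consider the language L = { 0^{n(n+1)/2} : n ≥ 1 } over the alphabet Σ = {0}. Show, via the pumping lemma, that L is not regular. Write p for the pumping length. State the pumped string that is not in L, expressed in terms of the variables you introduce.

Assume L is regular; let p be its pumping constant.
Take w = 0^{p(p+1)/2} ∈ L with |w| = p(p+1)/2 ≥ p.
The pumping lemma gives a decomposition w = xyz where |xy| ≤ p and |y| ≥ 1.
Then y = 0^k for some k with 1 ≤ k ≤ p.
Pump with i = 2: xy^2z = 0^{p(p+1)/2+k}. Since 1 ≤ k ≤ p, p(p+1)/2 < p(p+1)/2+k ≤ p(p+1)/2+p < (p+1)(p+2)/2, so p(p+1)/2+k is strictly between consecutive triangular numbers. So xy^2z ∉ L.
This is a contradiction; hence L is not regular.

0^{p(p+1)/2+k}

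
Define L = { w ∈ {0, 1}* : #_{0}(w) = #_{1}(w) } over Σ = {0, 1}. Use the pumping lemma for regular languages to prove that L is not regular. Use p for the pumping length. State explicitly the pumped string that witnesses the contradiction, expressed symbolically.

Suppose for contradiction that L is regular, and let p be the pumping length.
Choose w = 0^p 1^p ∈ L with |w| = 2p ≥ p.
Write w = xyz as guaranteed by the lemma, with |xy| ≤ p and y is nonempty.
Since the first p symbols of w are all 0's and |xy| ≤ p, y lies entirely in the leading 0-block: y = 0^k for some k with 1 ≤ k ≤ p.
Pump with i = 2: xy^2z = 0^{p+k} 1^p has p+k occurrences of 0 but only p of 1. Since k ≥ 1 the counts differ, so xy^2z ∉ L.
This contradicts the pumping lemma, so L is not regular.

0^{p+k} 1^p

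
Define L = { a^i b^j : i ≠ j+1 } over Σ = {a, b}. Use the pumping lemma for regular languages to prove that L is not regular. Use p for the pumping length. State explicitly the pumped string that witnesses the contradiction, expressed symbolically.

a^{p+p!} b^{p+p!-1}

Toward a contradiction, assume L is regular with pumping length p.
Choose w = a^p b^{p+p!-1}. Since p ≠ (p+p!-1)+1 = p+p!, w ∈ L; and |w| ≥ p.
By the pumping lemma, w = xyz with |xy| ≤ p and |y| ≥ 1.
The first p characters of w are a's, so xy (and hence y) consists only of a's. Write y = a^k, 1 ≤ k ≤ p.
Since 1 ≤ k ≤ p, k divides p!; set t = 1 + p!/k. Then xy^t z has p + (p!/k)·k = p + p! copies of a. Now the a-count is p+p! and (b-count)+1 = (p+p!-1)+1 = p+p!, so i ≠ j+1 fails. So xy^t z = a^{p+p!} b^{p+p!-1} ∉ L.
This contradicts the pumping lemma, so L is not regular.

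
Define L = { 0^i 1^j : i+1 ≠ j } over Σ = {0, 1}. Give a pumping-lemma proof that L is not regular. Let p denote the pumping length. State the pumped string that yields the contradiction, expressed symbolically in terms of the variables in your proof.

Assume L is regular. Let p be the pumping length given by the pumping lemma.
Choose w = 0^p 1^{p+p!+1}. Since p ≠ (p+p!+1)-1 = p+p!, w ∈ L; and |w| ≥ p.
The pumping lemma gives a decomposition w = xyz where |xy| ≤ p and |y| ≥ 1.
Because |xy| ≤ p and w begins with p copies of 0, we have y = 0^k with 1 ≤ k ≤ p.
Since 1 ≤ k ≤ p, k divides p!; set t = 1 + p!/k. Then xy^t z has p + (p!/k)·k = p + p! copies of 0. Now the 0-count is p+p! and (1-count)-1 = (p+p!+1)-1 = p+p!, so i+1 ≠ j fails. So xy^t z = 0^{p+p!} 1^{p+p!+1} ∉ L.
This is a contradiction; hence L is not regular.

0^{p+p!} 1^{p+p!+1}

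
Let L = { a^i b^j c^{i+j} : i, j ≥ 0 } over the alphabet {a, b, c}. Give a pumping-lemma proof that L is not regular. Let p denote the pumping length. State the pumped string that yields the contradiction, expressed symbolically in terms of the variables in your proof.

a^{p+k} b^p c^{2p}

Assume L is regular. Let p be the pumping length given by the pumping lemma.
Take w = a^p b^p c^{2p} ∈ L (with i=j=p, i+j=2p), |w| = 4p ≥ p.
Write w = xyz as guaranteed by the lemma, with |xy| ≤ p and |y| ≥ 1.
The first p characters of w are a's, so xy (and hence y) consists only of a's. Write y = a^k, 1 ≤ k ≤ p.
Consider xy^2z = a^{p+k} b^p c^{2p}. Now the a- and b-counts sum to 2p+k, but the c-count is 2p ≠ 2p+k. So xy^2z ∉ L.
This is a contradiction; hence L is not regular.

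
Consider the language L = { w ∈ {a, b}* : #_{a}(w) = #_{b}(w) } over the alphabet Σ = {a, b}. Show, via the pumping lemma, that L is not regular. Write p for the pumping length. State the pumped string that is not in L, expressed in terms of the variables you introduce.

a^{p+k} b^p

Assume L is regular. Let p be the pumping length given by the pumping lemma.
Choose w = a^p b^p ∈ L with |w| = 2p ≥ p.
The pumping lemma gives a decomposition w = xyz where |xy| ≤ p and |y| ≥ 1.
Because |xy| ≤ p and w begins with p copies of a, we have y = a^k with 1 ≤ k ≤ p.
Pump with i = 2: xy^2z = a^{p+k} b^p has p+k occurrences of a but only p of b. Since k ≥ 1 the counts differ, so xy^2z ∉ L.
This is a contradiction; hence L is not regular.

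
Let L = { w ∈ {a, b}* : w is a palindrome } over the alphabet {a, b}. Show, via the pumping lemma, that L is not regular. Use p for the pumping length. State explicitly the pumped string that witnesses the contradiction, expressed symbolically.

a^{p+k} b a^p

Assume L is regular; let p be its pumping constant.
Take w = a^p b a^p, a palindrome of length 2p+1 ≥ p.
The pumping lemma gives a decomposition w = xyz where |xy| ≤ p and y is nonempty.
The first p characters of w are a's, so xy (and hence y) consists only of a's. Write y = a^k, 1 ≤ k ≤ p.
Pump with i = 2: xy^2z = a^{p+k} b a^p. Its reverse is a^p b a^{p+k}, which differs from xy^2z since k ≥ 1. So xy^2z is not a palindrome and xy^2z ∉ L.
This is a contradiction; hence L is not regular.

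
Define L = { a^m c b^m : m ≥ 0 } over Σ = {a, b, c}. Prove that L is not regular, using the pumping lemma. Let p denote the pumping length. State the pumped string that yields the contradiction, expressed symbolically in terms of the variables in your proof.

a^{p+k} c b^p

Assume L is regular; let p be its pumping constant.
Take w = a^p c b^p ∈ L with |w| = 2p+1 ≥ p.
The pumping lemma gives a decomposition w = xyz where |xy| ≤ p and |y| > 0.
Since the first p symbols of w are all a's and |xy| ≤ p, y lies entirely in the leading a-block: y = a^k for some k with 1 ≤ k ≤ p.
Pump with i = 2: xy^2z = a^{p+k} c b^p, which would require p+k = p. But k ≥ 1, so xy^2z ∉ L.
This contradicts the pumping lemma, so L is not regular.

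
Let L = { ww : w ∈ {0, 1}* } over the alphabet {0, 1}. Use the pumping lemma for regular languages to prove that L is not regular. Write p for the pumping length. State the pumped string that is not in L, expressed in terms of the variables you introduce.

Suppose for contradiction that L is regular, and let p be the pumping length.
Take w = 0^p 1^p 0^p 1^p = uu where u = 0^p1^p; then w ∈ L and |w| = 4p ≥ p.
By the pumping lemma, w = xyz with |xy| ≤ p and |y| > 0.
Because |xy| ≤ p and w begins with p copies of 0, we have y = 0^k with 1 ≤ k ≤ p.
Pump with i = 2: xy^2z = 0^{p+k} 1^p 0^p 1^p, of length 4p+k. Suppose this equals vv. The string starts with 0 and ends with 1, so v does too; thus the boundary between the two copies of v is a 1→0 transition. There is exactly one such transition, at position 2p+k, so |v| = 2p+k and |vv| = 4p+2k ≠ 4p+k since k ≥ 1. So xy^2z ∉ L.
Contradiction. Therefore L is not regular.

0^{p+k} 1^p 0^p 1^p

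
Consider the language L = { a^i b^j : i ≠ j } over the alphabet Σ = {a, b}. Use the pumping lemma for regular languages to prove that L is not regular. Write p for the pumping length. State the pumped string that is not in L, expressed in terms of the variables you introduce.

a^{p+p!} b^{p+p!}

Assume L is regular. Let p be the pumping length given by the pumping lemma.
Choose w = a^p b^{p+p!}. Since p ≠ p+p!, w ∈ L; and |w| ≥ p.
Write w = xyz as guaranteed by the lemma, with |xy| ≤ p and y is nonempty.
The first p characters of w are a's, so xy (and hence y) consists only of a's. Write y = a^k, 1 ≤ k ≤ p.
Since 1 ≤ k ≤ p, k divides p!; set t = 1 + p!/k. Then xy^t z has p + (p!/k)·k = p + p! copies of a. Now the a-count equals the b-count, so i ≠ j fails. So xy^t z = a^{p+p!} b^{p+p!} ∉ L.
This is a contradiction; hence L is not regular.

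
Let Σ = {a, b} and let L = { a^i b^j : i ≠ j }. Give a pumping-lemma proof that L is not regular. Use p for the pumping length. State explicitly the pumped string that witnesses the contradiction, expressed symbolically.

Suppose for contradiction that L is regular, and let p be the pumping length.
Choose w = a^p b^{p+p!}. Since p ≠ p+p!, w ∈ L; and |w| ≥ p.
The pumping lemma gives a decomposition w = xyz where |xy| ≤ p and |y| > 0.
Because |xy| ≤ p and w begins with p copies of a, we have y = a^k with 1 ≤ k ≤ p.
Since 1 ≤ k ≤ p, k divides p!; set t = 1 + p!/k. Then xy^t z has p + (p!/k)·k = p + p! copies of a. Now the a-count equals the b-count, so i ≠ j fails. So xy^t z = a^{p+p!} b^{p+p!} ∉ L.
This is a contradiction; hence L is not regular.

a^{p+p!} b^{p+p!}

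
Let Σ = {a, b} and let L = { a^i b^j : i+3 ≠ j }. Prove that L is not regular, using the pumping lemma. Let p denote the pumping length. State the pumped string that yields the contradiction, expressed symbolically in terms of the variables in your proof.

a^{p+p!} b^{p+p!+3}

Toward a contradiction, assume L is regular with pumping length p.
Choose w = a^p b^{p+p!+3}. Since p ≠ (p+p!+3)-3 = p+p!, w ∈ L; and |w| ≥ p.
Write w = xyz as guaranteed by the lemma, with |xy| ≤ p and y is nonempty.
The first p characters of w are a's, so xy (and hence y) consists only of a's. Write y = a^k, 1 ≤ k ≤ p.
Since 1 ≤ k ≤ p, k divides p!; set t = 1 + p!/k. Then xy^t z has p + (p!/k)·k = p + p! copies of a. Now the a-count is p+p! and (b-count)-3 = (p+p!+3)-3 = p+p!, so i+3 ≠ j fails. So xy^t z = a^{p+p!} b^{p+p!+3} ∉ L.
Contradiction. Therefore L is not regular.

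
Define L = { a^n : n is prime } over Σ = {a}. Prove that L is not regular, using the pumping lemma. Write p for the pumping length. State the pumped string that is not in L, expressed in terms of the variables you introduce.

a^{q(1+k)}

Assume L is regular; let p be its pumping constant.
Let q be a prime with q ≥ p+2 (infinitely many primes exist), and take w = a^q ∈ L with |w| = q ≥ p.
The pumping lemma gives a decomposition w = xyz where |xy| ≤ p and |y| > 0.
Then y = a^k for some k with 1 ≤ k ≤ p.
Since 1 ≤ k ≤ p, |xz| = q-k. Pump with i = q+1: |xy^{q+1}z| = (q-k)+(q+1)k = q+qk = q(1+k), which is composite (both factors ≥ 2). So xy^{q+1}z = a^{q(1+k)} ∉ L.
Contradiction. Therefore L is not regular.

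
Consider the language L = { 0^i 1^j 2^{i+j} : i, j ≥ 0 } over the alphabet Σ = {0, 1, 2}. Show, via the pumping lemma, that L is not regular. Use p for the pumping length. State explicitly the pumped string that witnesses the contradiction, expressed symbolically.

0^{p+k} 1^p 2^{2p}

Assume L is regular; let p be its pumping constant.
Take w = 0^p 1^p 2^{2p} ∈ L (with i=j=p, i+j=2p), |w| = 4p ≥ p.
By the pumping lemma, w = xyz with |xy| ≤ p and y is nonempty.
Since the first p symbols of w are all 0's and |xy| ≤ p, y lies entirely in the leading 0-block: y = 0^k for some k with 1 ≤ k ≤ p.
Consider xy^2z = 0^{p+k} 1^p 2^{2p}. Now the 0- and 1-counts sum to 2p+k, but the 2-count is 2p ≠ 2p+k. So xy^2z ∉ L.
This is a contradiction; hence L is not regular.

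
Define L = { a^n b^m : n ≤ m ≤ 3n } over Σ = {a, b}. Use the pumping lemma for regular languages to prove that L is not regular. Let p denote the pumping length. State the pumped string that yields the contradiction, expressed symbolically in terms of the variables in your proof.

Suppose for contradiction that L is regular, and let p be the pumping length.
Take w = a^p b^p ∈ L (since p ≤ p ≤ 3p), with |w| = 2p ≥ p.
The pumping lemma gives a decomposition w = xyz where |xy| ≤ p and |y| > 0.
Because |xy| ≤ p and w begins with p copies of a, we have y = a^k with 1 ≤ k ≤ p.
Pump with i = 2: xy^2z = a^{p+k} b^p. Now n = p+k > p = m, so the condition n ≤ m fails. Thus xy^2z ∉ L.
Contradiction. Therefore L is not regular.

a^{p+k} b^p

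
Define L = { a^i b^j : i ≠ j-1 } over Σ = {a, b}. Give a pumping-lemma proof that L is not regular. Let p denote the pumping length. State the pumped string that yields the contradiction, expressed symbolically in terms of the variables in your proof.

Assume L is regular. Let p be the pumping length given by the pumping lemma.
Choose w = a^p b^{p+p!+1}. Since p ≠ (p+p!+1)-1 = p+p!, w ∈ L; and |w| ≥ p.
By the pumping lemma, w = xyz with |xy| ≤ p and |y| ≥ 1.
Since the first p symbols of w are all a's and |xy| ≤ p, y lies entirely in the leading a-block: y = a^k for some k with 1 ≤ k ≤ p.
Since 1 ≤ k ≤ p, k divides p!; set t = 1 + p!/k. Then xy^t z has p + (p!/k)·k = p + p! copies of a. Now the a-count is p+p! and (b-count)-1 = (p+p!+1)-1 = p+p!, so i ≠ j-1 fails. So xy^t z = a^{p+p!} b^{p+p!+1} ∉ L.
This contradicts the pumping lemma, so L is not regular.

a^{p+p!} b^{p+p!+1}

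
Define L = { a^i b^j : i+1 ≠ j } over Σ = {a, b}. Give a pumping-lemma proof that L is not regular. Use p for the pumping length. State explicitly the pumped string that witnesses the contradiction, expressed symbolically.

a^{p+p!} b^{p+p!+1}

Suppose for contradiction that L is regular, and let p be the pumping length.
Choose w = a^p b^{p+p!+1}. Since p ≠ (p+p!+1)-1 = p+p!, w ∈ L; and |w| ≥ p.
By the pumping lemma, w = xyz with |xy| ≤ p and |y| > 0.
The first p characters of w are a's, so xy (and hence y) consists only of a's. Write y = a^k, 1 ≤ k ≤ p.
Since 1 ≤ k ≤ p, k divides p!; set t = 1 + p!/k. Then xy^t z has p + (p!/k)·k = p + p! copies of a. Now the a-count is p+p! and (b-count)-1 = (p+p!+1)-1 = p+p!, so i+1 ≠ j fails. So xy^t z = a^{p+p!} b^{p+p!+1} ∉ L.
Contradiction. Therefore L is not regular.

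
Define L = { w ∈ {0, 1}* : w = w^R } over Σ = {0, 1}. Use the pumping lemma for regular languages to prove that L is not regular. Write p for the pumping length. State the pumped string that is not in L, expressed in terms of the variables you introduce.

Assume L is regular; let p be its pumping constant.
Take w = 0^p 1 0^p, a palindrome of length 2p+1 ≥ p.
The pumping lemma gives a decomposition w = xyz where |xy| ≤ p and |y| > 0.
The first p characters of w are 0's, so xy (and hence y) consists only of 0's. Write y = 0^k, 1 ≤ k ≤ p.
Pump with i = 2: xy^2z = 0^{p+k} 1 0^p. Its reverse is 0^p 1 0^{p+k}, which differs from xy^2z since k ≥ 1. So xy^2z is not a palindrome and xy^2z ∉ L.
This contradicts the pumping lemma, so L is not regular.

0^{p+k} 1 0^p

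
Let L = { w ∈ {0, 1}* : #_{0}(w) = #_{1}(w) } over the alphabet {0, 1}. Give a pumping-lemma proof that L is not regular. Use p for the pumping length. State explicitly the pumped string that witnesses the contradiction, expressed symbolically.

0^{p+k} 1^p

Assume L is regular. Let p be the pumping length given by the pumping lemma.
Choose w = 0^p 1^p ∈ L with |w| = 2p ≥ p.
By the pumping lemma, w = xyz with |xy| ≤ p and |y| > 0.
The first p characters of w are 0's, so xy (and hence y) consists only of 0's. Write y = 0^k, 1 ≤ k ≤ p.
Pump with i = 2: xy^2z = 0^{p+k} 1^p has p+k occurrences of 0 but only p of 1. Since k ≥ 1 the counts differ, so xy^2z ∉ L.
This is a contradiction; hence L is not regular.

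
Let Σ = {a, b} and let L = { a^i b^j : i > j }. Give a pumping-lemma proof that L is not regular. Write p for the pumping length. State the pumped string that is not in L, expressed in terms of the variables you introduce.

Suppose for contradiction that L is regular, and let p be the pumping length.
Choose w = a^{p+1} b^p ∈ L, with |w| = 2p+1 ≥ p.
Write w = xyz as guaranteed by the lemma, with |xy| ≤ p and |y| ≥ 1.
The first p characters of w are a's, so xy (and hence y) consists only of a's. Write y = a^k, 1 ≤ k ≤ p.
Consider xy^0z = xz = a^{p+1-k} b^p. Since k ≥ 1, the a-count p+1-k is at most p, so i > j fails; thus xz ∉ L.
This contradicts the pumping lemma, so L is not regular.

a^{p+1-k} b^p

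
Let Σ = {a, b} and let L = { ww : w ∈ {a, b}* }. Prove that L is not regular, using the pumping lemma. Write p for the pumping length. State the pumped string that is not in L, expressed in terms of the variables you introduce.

a^{p+k} b^p a^p b^p

Suppose for contradiction that L is regular, and let p be the pumping length.
Take w = a^p b^p a^p b^p = uu where u = a^pb^p; then w ∈ L and |w| = 4p ≥ p.
By the pumping lemma, w = xyz with |xy| ≤ p and |y| ≥ 1.
Since the first p symbols of w are all a's and |xy| ≤ p, y lies entirely in the leading a-block: y = a^k for some k with 1 ≤ k ≤ p.
Pump with i = 2: xy^2z = a^{p+k} b^p a^p b^p, of length 4p+k. Suppose this equals vv. The string starts with a and ends with b, so v does too; thus the boundary between the two copies of v is a b→a transition. There is exactly one such transition, at position 2p+k, so |v| = 2p+k and |vv| = 4p+2k ≠ 4p+k since k ≥ 1. So xy^2z ∉ L.
Contradiction. Therefore L is not regular.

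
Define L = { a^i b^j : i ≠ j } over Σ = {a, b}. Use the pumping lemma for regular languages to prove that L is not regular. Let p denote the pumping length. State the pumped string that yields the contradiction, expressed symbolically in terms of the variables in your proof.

a^{p+p!} b^{p+p!}

Toward a contradiction, assume L is regular with pumping length p.
Choose w = a^p b^{p+p!}. Since p ≠ p+p!, w ∈ L; and |w| ≥ p.
By the pumping lemma, w = xyz with |xy| ≤ p and y is nonempty.
Since the first p symbols of w are all a's and |xy| ≤ p, y lies entirely in the leading a-block: y = a^k for some k with 1 ≤ k ≤ p.
Since 1 ≤ k ≤ p, k divides p!; set t = 1 + p!/k. Then xy^t z has p + (p!/k)·k = p + p! copies of a. Now the a-count equals the b-count, so i ≠ j fails. So xy^t z = a^{p+p!} b^{p+p!} ∉ L.
This is a contradiction; hence L is not regular.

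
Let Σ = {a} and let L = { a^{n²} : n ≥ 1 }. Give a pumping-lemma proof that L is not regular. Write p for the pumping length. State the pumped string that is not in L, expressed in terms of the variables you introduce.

Suppose for contradiction that L is regular, and let p be the pumping length.
Take w = a^{p²} ∈ L with |w| = p² ≥ p.
The pumping lemma gives a decomposition w = xyz where |xy| ≤ p and |y| > 0.
Then y = a^k for some k with 1 ≤ k ≤ p.
Pump with i = 2: xy^2z = a^{p²+k}. Since 1 ≤ k ≤ p, p² < p²+k ≤ p²+p < (p+1)², so p²+k lies strictly between consecutive squares and is not a perfect square. So xy^2z ∉ L.
Contradiction. Therefore L is not regular.

a^{p²+k}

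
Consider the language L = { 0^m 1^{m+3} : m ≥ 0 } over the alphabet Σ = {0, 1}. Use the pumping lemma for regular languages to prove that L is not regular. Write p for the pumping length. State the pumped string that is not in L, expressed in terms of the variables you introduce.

0^{p+k} 1^{p+3}

Suppose for contradiction that L is regular, and let p be the pumping length.
Let w = 0^p 1^{p+3} ∈ L; note |w| = 2p+3 ≥ p.
By the pumping lemma, w = xyz with |xy| ≤ p and y is nonempty.
Because |xy| ≤ p and w begins with p copies of 0, we have y = 0^k with 1 ≤ k ≤ p.
Pump with i = 2: xy^2z = 0^{p+k} 1^{p+3}. For this to lie in L we would need p+3 = (p+k)+3, which forces k = 0. But k ≥ 1, so xy^2z ∉ L.
This is a contradiction; hence L is not regular.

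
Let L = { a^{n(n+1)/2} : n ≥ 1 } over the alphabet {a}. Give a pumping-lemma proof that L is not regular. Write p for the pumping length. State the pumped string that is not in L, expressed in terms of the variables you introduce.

a^{p(p+1)/2+k}

Toward a contradiction, assume L is regular with pumping length p.
Take w = a^{p(p+1)/2} ∈ L with |w| = p(p+1)/2 ≥ p.
Write w = xyz as guaranteed by the lemma, with |xy| ≤ p and y is nonempty.
Then y = a^k for some k with 1 ≤ k ≤ p.
Pump with i = 2: xy^2z = a^{p(p+1)/2+k}. Since 1 ≤ k ≤ p, p(p+1)/2 < p(p+1)/2+k ≤ p(p+1)/2+p < (p+1)(p+2)/2, so p(p+1)/2+k is strictly between consecutive triangular numbers. So xy^2z ∉ L.
This contradicts the pumping lemma, so L is not regular.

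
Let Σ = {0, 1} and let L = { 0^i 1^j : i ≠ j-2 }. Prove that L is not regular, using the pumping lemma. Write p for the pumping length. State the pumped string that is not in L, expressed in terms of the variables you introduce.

0^{p+p!} 1^{p+p!+2}

Assume L is regular. Let p be the pumping length given by the pumping lemma.
Choose w = 0^p 1^{p+p!+2}. Since p ≠ (p+p!+2)-2 = p+p!, w ∈ L; and |w| ≥ p.
By the pumping lemma, w = xyz with |xy| ≤ p and |y| > 0.
The first p characters of w are 0's, so xy (and hence y) consists only of 0's. Write y = 0^k, 1 ≤ k ≤ p.
Since 1 ≤ k ≤ p, k divides p!; set t = 1 + p!/k. Then xy^t z has p + (p!/k)·k = p + p! copies of 0. Now the 0-count is p+p! and (1-count)-2 = (p+p!+2)-2 = p+p!, so i ≠ j-2 fails. So xy^t z = 0^{p+p!} 1^{p+p!+2} ∉ L.
This is a contradiction; hence L is not regular.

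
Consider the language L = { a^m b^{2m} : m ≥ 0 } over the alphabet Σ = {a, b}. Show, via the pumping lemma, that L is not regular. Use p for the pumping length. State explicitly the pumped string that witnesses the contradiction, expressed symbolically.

Toward a contradiction, assume L is regular with pumping length p.
Take w = a^p b^{2p}. Then w ∈ L and |w| = 3p ≥ p.
The pumping lemma gives a decomposition w = xyz where |xy| ≤ p and y is nonempty.
The first p characters of w are a's, so xy (and hence y) consists only of a's. Write y = a^k, 1 ≤ k ≤ p.
Pump with i = 2: xy^2z = a^{p+k} b^{2p}. For this to lie in L we would need 2p = 2(p+k), which forces k = 0. But k ≥ 1, so xy^2z ∉ L.
This contradicts the pumping lemma, so L is not regular.

a^{p+k} b^{2p}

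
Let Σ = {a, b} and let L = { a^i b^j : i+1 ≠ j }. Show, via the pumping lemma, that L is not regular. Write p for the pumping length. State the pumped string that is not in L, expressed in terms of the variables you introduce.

a^{p+p!} b^{p+p!+1}

Suppose for contradiction that L is regular, and let p be the pumping length.
Choose w = a^p b^{p+p!+1}. Since p ≠ (p+p!+1)-1 = p+p!, w ∈ L; and |w| ≥ p.
Write w = xyz as guaranteed by the lemma, with |xy| ≤ p and |y| > 0.
Since the first p symbols of w are all a's and |xy| ≤ p, y lies entirely in the leading a-block: y = a^k for some k with 1 ≤ k ≤ p.
Since 1 ≤ k ≤ p, k divides p!; set t = 1 + p!/k. Then xy^t z has p + (p!/k)·k = p + p! copies of a. Now the a-count is p+p! and (b-count)-1 = (p+p!+1)-1 = p+p!, so i+1 ≠ j fails. So xy^t z = a^{p+p!} b^{p+p!+1} ∉ L.
Contradiction. Therefore L is not regular.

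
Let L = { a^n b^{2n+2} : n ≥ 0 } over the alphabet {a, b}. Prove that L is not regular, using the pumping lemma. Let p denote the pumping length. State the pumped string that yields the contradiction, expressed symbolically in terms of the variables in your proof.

Assume L is regular; let p be its pumping constant.
Take w = a^p b^{2p+2}. Then w ∈ L and |w| = 3p+2 ≥ p.
Write w = xyz as guaranteed by the lemma, with |xy| ≤ p and y is nonempty.
The first p characters of w are a's, so xy (and hence y) consists only of a's. Write y = a^k, 1 ≤ k ≤ p.
Pump with i = 2: xy^2z = a^{p+k} b^{2p+2}. For this to lie in L we would need 2p+2 = 2(p+k)+2, which forces k = 0. But k ≥ 1, so xy^2z ∉ L.
This contradicts the pumping lemma, so L is not regular.

a^{p+k} b^{2p+2}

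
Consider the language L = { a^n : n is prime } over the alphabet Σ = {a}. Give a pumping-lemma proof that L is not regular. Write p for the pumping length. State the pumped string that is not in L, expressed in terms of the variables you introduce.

Suppose for contradiction that L is regular, and let p be the pumping length.
Let q be a prime with q ≥ p+2 (infinitely many primes exist), and take w = a^q ∈ L with |w| = q ≥ p.
By the pumping lemma, w = xyz with |xy| ≤ p and |y| ≥ 1.
Then y = a^k for some k with 1 ≤ k ≤ p.
Since 1 ≤ k ≤ p, |xz| = q-k. Pump with i = q+1: |xy^{q+1}z| = (q-k)+(q+1)k = q+qk = q(1+k), which is composite (both factors ≥ 2). So xy^{q+1}z = a^{q(1+k)} ∉ L.
This contradicts the pumping lemma, so L is not regular.

a^{q(1+k)}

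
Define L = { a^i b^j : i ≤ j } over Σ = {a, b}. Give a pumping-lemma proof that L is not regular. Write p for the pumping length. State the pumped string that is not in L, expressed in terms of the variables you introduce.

Toward a contradiction, assume L is regular with pumping length p.
Choose w = a^p b^p ∈ L, with |w| = 2p ≥ p.
By the pumping lemma, w = xyz with |xy| ≤ p and y is nonempty.
Since the first p symbols of w are all a's and |xy| ≤ p, y lies entirely in the leading a-block: y = a^k for some k with 1 ≤ k ≤ p.
Consider xy^2z = a^{p+k} b^p. Since k ≥ 1, the a-count p+k exceeds the b-count p, so i ≤ j fails; thus xy^2z ∉ L.
This is a contradiction; hence L is not regular.

a^{p+k} b^p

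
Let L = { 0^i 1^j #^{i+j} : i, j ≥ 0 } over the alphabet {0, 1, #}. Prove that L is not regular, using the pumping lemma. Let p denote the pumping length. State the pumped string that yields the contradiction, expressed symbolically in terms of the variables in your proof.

Assume L is regular; let p be its pumping constant.
Take w = 0^p 1^p #^{2p} ∈ L (with i=j=p, i+j=2p), |w| = 4p ≥ p.
The pumping lemma gives a decomposition w = xyz where |xy| ≤ p and y is nonempty.
Because |xy| ≤ p and w begins with p copies of 0, we have y = 0^k with 1 ≤ k ≤ p.
Consider xy^2z = 0^{p+k} 1^p #^{2p}. Now the 0- and 1-counts sum to 2p+k, but the #-count is 2p ≠ 2p+k. So xy^2z ∉ L.
This contradicts the pumping lemma, so L is not regular.

0^{p+k} 1^p #^{2p}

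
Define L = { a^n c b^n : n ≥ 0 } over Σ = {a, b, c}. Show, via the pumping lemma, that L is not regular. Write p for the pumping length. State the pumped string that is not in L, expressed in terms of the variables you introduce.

a^{p+k} c b^p

Assume L is regular. Let p be the pumping length given by the pumping lemma.
Take w = a^p c b^p ∈ L with |w| = 2p+1 ≥ p.
By the pumping lemma, w = xyz with |xy| ≤ p and |y| > 0.
The first p characters of w are a's, so xy (and hence y) consists only of a's. Write y = a^k, 1 ≤ k ≤ p.
Pump with i = 2: xy^2z = a^{p+k} c b^p, which would require p+k = p. But k ≥ 1, so xy^2z ∉ L.
This is a contradiction; hence L is not regular.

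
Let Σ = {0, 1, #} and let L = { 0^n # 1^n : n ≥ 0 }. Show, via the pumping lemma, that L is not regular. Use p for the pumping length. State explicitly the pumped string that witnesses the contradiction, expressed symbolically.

Assume L is regular. Let p be the pumping length given by the pumping lemma.
Take w = 0^p # 1^p ∈ L with |w| = 2p+1 ≥ p.
By the pumping lemma, w = xyz with |xy| ≤ p and y is nonempty.
The first p characters of w are 0's, so xy (and hence y) consists only of 0's. Write y = 0^k, 1 ≤ k ≤ p.
Pump with i = 2: xy^2z = 0^{p+k} # 1^p, which would require p+k = p. But k ≥ 1, so xy^2z ∉ L.
This contradicts the pumping lemma, so L is not regular.

0^{p+k} # 1^p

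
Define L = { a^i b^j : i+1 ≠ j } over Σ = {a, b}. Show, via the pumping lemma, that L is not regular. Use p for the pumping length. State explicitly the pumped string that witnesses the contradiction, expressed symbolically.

Toward a contradiction, assume L is regular with pumping length p.
Choose w = a^p b^{p+p!+1}. Since p ≠ (p+p!+1)-1 = p+p!, w ∈ L; and |w| ≥ p.
The pumping lemma gives a decomposition w = xyz where |xy| ≤ p and |y| ≥ 1.
Since the first p symbols of w are all a's and |xy| ≤ p, y lies entirely in the leading a-block: y = a^k for some k with 1 ≤ k ≤ p.
Since 1 ≤ k ≤ p, k divides p!; set t = 1 + p!/k. Then xy^t z has p + (p!/k)·k = p + p! copies of a. Now the a-count is p+p! and (b-count)-1 = (p+p!+1)-1 = p+p!, so i+1 ≠ j fails. So xy^t z = a^{p+p!} b^{p+p!+1} ∉ L.
This contradicts the pumping lemma, so L is not regular.

a^{p+p!} b^{p+p!+1}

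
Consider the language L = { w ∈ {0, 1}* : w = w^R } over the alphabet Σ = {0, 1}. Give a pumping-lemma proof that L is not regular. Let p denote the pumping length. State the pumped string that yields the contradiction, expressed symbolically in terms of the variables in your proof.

0^{p+k} 1 0^p

Assume L is regular; let p be its pumping constant.
Take w = 0^p 1 0^p, a palindrome of length 2p+1 ≥ p.
By the pumping lemma, w = xyz with |xy| ≤ p and |y| ≥ 1.
Because |xy| ≤ p and w begins with p copies of 0, we have y = 0^k with 1 ≤ k ≤ p.
Pump with i = 2: xy^2z = 0^{p+k} 1 0^p. Its reverse is 0^p 1 0^{p+k}, which differs from xy^2z since k ≥ 1. So xy^2z is not a palindrome and xy^2z ∉ L.
Contradiction. Therefore L is not regular.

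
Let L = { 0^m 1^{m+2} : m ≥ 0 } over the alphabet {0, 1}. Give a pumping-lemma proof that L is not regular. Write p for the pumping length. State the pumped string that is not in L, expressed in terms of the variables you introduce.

0^{p+k} 1^{p+2}

Toward a contradiction, assume L is regular with pumping length p.
Choose w = 0^p 1^{p+2}, which is in L with |w| = 2p+2 ≥ p.
Write w = xyz as guaranteed by the lemma, with |xy| ≤ p and |y| > 0.
The first p characters of w are 0's, so xy (and hence y) consists only of 0's. Write y = 0^k, 1 ≤ k ≤ p.
Pump with i = 2: xy^2z = 0^{p+k} 1^{p+2}. For this to lie in L we would need p+2 = (p+k)+2, which forces k = 0. But k ≥ 1, so xy^2z ∉ L.
Contradiction. Therefore L is not regular.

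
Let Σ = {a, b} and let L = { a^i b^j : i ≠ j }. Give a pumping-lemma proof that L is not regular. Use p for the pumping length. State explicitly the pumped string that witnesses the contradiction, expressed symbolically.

Toward a contradiction, assume L is regular with pumping length p.
Choose w = a^p b^{p+p!}. Since p ≠ p+p!, w ∈ L; and |w| ≥ p.
The pumping lemma gives a decomposition w = xyz where |xy| ≤ p and |y| ≥ 1.
Because |xy| ≤ p and w begins with p copies of a, we have y = a^k with 1 ≤ k ≤ p.
Since 1 ≤ k ≤ p, k divides p!; set t = 1 + p!/k. Then xy^t z has p + (p!/k)·k = p + p! copies of a. Now the a-count equals the b-count, so i ≠ j fails. So xy^t z = a^{p+p!} b^{p+p!} ∉ L.
This contradicts the pumping lemma, so L is not regular.

a^{p+p!} b^{p+p!}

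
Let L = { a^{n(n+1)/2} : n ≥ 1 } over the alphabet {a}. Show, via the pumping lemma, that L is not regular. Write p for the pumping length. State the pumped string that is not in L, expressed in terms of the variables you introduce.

Suppose for contradiction that L is regular, and let p be the pumping length.
Take w = a^{p(p+1)/2} ∈ L with |w| = p(p+1)/2 ≥ p.
The pumping lemma gives a decomposition w = xyz where |xy| ≤ p and |y| > 0.
Then y = a^k for some k with 1 ≤ k ≤ p.
Pump with i = 2: xy^2z = a^{p(p+1)/2+k}. Since 1 ≤ k ≤ p, p(p+1)/2 < p(p+1)/2+k ≤ p(p+1)/2+p < (p+1)(p+2)/2, so p(p+1)/2+k is strictly between consecutive triangular numbers. So xy^2z ∉ L.
Contradiction. Therefore L is not regular.

a^{p(p+1)/2+k}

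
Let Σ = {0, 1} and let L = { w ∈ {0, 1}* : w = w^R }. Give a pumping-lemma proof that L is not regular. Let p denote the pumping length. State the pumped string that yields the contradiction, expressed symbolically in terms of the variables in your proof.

0^{p+k} 1 0^p

Toward a contradiction, assume L is regular with pumping length p.
Take w = 0^p 1 0^p, a palindrome of length 2p+1 ≥ p.
Write w = xyz as guaranteed by the lemma, with |xy| ≤ p and |y| ≥ 1.
Because |xy| ≤ p and w begins with p copies of 0, we have y = 0^k with 1 ≤ k ≤ p.
Pump with i = 2: xy^2z = 0^{p+k} 1 0^p. Its reverse is 0^p 1 0^{p+k}, which differs from xy^2z since k ≥ 1. So xy^2z is not a palindrome and xy^2z ∉ L.
Contradiction. Therefore L is not regular.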